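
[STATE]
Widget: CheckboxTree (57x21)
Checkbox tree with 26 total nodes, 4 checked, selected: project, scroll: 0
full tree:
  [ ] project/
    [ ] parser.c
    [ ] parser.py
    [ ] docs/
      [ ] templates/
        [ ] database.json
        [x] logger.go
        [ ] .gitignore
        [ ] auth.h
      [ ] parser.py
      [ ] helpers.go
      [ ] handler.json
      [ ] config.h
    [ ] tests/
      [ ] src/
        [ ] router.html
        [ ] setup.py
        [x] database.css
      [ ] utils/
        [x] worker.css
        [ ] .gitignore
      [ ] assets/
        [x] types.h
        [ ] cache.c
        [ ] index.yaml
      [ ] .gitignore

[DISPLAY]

>[-] project/                                            
   [ ] parser.c                                          
   [ ] parser.py                                         
   [-] docs/                                             
     [-] templates/                                      
       [ ] database.json                                 
       [x] logger.go                                     
       [ ] .gitignore                                    
       [ ] auth.h                                        
     [ ] parser.py                                       
     [ ] helpers.go                                      
     [ ] handler.json                                    
     [ ] config.h                                        
   [-] tests/                                            
     [-] src/                                            
       [ ] router.html                                   
       [ ] setup.py                                      
       [x] database.css                                  
     [-] utils/                                          
       [x] worker.css                                    
       [ ] .gitignore                                    


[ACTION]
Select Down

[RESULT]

 [-] project/                                            
>  [ ] parser.c                                          
   [ ] parser.py                                         
   [-] docs/                                             
     [-] templates/                                      
       [ ] database.json                                 
       [x] logger.go                                     
       [ ] .gitignore                                    
       [ ] auth.h                                        
     [ ] parser.py                                       
     [ ] helpers.go                                      
     [ ] handler.json                                    
     [ ] config.h                                        
   [-] tests/                                            
     [-] src/                                            
       [ ] router.html                                   
       [ ] setup.py                                      
       [x] database.css                                  
     [-] utils/                                          
       [x] worker.css                                    
       [ ] .gitignore                                    


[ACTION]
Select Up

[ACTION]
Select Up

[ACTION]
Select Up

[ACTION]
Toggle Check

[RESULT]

>[x] project/                                            
   [x] parser.c                                          
   [x] parser.py                                         
   [x] docs/                                             
     [x] templates/                                      
       [x] database.json                                 
       [x] logger.go                                     
       [x] .gitignore                                    
       [x] auth.h                                        
     [x] parser.py                                       
     [x] helpers.go                                      
     [x] handler.json                                    
     [x] config.h                                        
   [x] tests/                                            
     [x] src/                                            
       [x] router.html                                   
       [x] setup.py                                      
       [x] database.css                                  
     [x] utils/                                          
       [x] worker.css                                    
       [x] .gitignore                                    


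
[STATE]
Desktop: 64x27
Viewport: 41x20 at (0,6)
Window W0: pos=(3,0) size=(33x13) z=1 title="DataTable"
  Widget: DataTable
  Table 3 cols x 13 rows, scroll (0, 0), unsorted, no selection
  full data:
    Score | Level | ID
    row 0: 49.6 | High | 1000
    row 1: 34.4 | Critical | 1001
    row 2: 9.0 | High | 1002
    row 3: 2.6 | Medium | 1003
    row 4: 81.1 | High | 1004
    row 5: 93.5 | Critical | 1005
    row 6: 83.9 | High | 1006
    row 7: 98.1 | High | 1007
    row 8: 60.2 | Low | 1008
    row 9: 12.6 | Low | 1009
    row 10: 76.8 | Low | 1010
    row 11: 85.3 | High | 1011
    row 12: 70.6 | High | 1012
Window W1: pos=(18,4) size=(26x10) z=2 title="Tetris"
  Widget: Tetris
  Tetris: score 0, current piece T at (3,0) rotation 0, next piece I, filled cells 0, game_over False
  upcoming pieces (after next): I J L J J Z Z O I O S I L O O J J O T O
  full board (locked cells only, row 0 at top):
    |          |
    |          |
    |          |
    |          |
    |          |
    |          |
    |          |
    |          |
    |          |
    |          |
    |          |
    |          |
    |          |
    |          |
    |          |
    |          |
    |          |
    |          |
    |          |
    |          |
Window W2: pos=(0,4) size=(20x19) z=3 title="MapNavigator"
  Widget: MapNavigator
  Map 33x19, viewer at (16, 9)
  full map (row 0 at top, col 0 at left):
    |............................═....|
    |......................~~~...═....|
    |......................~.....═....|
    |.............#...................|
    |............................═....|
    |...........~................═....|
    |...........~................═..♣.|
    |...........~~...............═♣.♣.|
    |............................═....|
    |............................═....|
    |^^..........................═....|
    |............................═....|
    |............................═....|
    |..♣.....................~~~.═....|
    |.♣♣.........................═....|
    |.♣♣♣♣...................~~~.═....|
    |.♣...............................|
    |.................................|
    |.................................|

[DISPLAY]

┠──────────────────┨─────────────────────
┃...............~..┃         │Next:      
┃......#...........┃         │████       
┃..................┃         │           
┃....~.............┃         │           
┃....~.............┃         │           
┃....~~............┃         │           
┃..................┃━━━━━━━━━━━━━━━━━━━━━
┃.........@........┃                     
┃..................┃                     
┃..................┃                     
┃..................┃                     
┃.................~┃                     
┃..................┃                     
┃.................~┃                     
┃..................┃                     
┗━━━━━━━━━━━━━━━━━━┛                     
                                         
                                         
                                         


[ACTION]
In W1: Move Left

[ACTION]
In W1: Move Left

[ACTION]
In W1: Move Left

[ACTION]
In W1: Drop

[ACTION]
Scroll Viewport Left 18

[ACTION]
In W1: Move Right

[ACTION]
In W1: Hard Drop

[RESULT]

┠──────────────────┨─────────────────────
┃...............~..┃         │Next:      
┃......#...........┃         │████       
┃..................┃         │           
┃....~.............┃         │           
┃....~.............┃ ▒       │           
┃....~~............┃▒▒▒      │           
┃..................┃━━━━━━━━━━━━━━━━━━━━━
┃.........@........┃                     
┃..................┃                     
┃..................┃                     
┃..................┃                     
┃.................~┃                     
┃..................┃                     
┃.................~┃                     
┃..................┃                     
┗━━━━━━━━━━━━━━━━━━┛                     
                                         
                                         
                                         


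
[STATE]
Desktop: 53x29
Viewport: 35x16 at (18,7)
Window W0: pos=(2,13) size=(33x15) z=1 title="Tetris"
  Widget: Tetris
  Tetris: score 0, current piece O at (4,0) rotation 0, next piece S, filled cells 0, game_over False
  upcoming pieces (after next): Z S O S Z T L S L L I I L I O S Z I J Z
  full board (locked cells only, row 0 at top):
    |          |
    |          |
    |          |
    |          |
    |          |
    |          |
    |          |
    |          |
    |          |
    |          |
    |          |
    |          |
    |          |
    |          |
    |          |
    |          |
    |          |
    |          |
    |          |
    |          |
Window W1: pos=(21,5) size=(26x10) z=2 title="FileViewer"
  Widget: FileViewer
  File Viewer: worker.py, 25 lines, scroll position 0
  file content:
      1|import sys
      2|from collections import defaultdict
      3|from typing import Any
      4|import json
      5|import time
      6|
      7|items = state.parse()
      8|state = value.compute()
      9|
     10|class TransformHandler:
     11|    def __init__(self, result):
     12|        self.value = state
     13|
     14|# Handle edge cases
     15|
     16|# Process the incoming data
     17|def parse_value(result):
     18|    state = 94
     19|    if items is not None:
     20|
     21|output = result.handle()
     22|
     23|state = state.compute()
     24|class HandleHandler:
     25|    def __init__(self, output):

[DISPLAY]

   ┠────────────────────────┨      
   ┃import sys             ▲┃      
   ┃from collections import█┃      
   ┃from typing import Any ░┃      
   ┃import json            ░┃      
   ┃import time            ░┃      
━━━┃                       ▼┃      
   ┗━━━━━━━━━━━━━━━━━━━━━━━━┛      
────────────────┨                  
:               ┃                  
                ┃                  
                ┃                  
                ┃                  
                ┃                  
                ┃                  
e:              ┃                  


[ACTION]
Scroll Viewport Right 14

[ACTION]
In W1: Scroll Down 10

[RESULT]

   ┠────────────────────────┨      
   ┃    def __init__(self, ▲┃      
   ┃        self.value = st░┃      
   ┃                       ░┃      
   ┃# Handle edge cases    █┃      
   ┃                       ░┃      
━━━┃# Process the incoming ▼┃      
   ┗━━━━━━━━━━━━━━━━━━━━━━━━┛      
────────────────┨                  
:               ┃                  
                ┃                  
                ┃                  
                ┃                  
                ┃                  
                ┃                  
e:              ┃                  


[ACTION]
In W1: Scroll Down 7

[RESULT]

   ┠────────────────────────┨      
   ┃    state = 94         ▲┃      
   ┃    if items is not Non░┃      
   ┃                       ░┃      
   ┃output = result.handle(░┃      
   ┃                       █┃      
━━━┃state = state.compute()▼┃      
   ┗━━━━━━━━━━━━━━━━━━━━━━━━┛      
────────────────┨                  
:               ┃                  
                ┃                  
                ┃                  
                ┃                  
                ┃                  
                ┃                  
e:              ┃                  


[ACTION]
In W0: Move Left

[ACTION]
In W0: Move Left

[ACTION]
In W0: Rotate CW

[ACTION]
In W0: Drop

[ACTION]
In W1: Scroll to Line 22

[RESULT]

   ┠────────────────────────┨      
   ┃                       ▲┃      
   ┃output = result.handle(░┃      
   ┃                       ░┃      
   ┃state = state.compute()░┃      
   ┃class HandleHandler:   █┃      
━━━┃    def __init__(self, ▼┃      
   ┗━━━━━━━━━━━━━━━━━━━━━━━━┛      
────────────────┨                  
:               ┃                  
                ┃                  
                ┃                  
                ┃                  
                ┃                  
                ┃                  
e:              ┃                  


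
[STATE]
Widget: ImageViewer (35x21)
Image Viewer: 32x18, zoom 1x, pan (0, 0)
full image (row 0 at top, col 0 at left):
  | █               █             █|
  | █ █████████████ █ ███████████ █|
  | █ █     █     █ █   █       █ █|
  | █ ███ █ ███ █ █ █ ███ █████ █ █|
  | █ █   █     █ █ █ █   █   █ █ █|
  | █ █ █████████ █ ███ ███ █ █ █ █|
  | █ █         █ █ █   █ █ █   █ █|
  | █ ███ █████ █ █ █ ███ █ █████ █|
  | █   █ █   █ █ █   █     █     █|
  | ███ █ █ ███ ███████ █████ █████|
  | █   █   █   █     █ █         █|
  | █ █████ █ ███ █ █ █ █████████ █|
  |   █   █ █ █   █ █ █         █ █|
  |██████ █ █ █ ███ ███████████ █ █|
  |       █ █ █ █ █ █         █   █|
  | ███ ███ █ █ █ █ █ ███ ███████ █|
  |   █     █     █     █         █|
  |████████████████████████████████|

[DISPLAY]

 █               █             █   
 █ █████████████ █ ███████████ █   
 █ █     █     █ █   █       █ █   
 █ ███ █ ███ █ █ █ ███ █████ █ █   
 █ █   █     █ █ █ █   █   █ █ █   
 █ █ █████████ █ ███ ███ █ █ █ █   
 █ █         █ █ █   █ █ █   █ █   
 █ ███ █████ █ █ █ ███ █ █████ █   
 █   █ █   █ █ █   █     █     █   
 ███ █ █ ███ ███████ █████ █████   
 █   █   █   █     █ █         █   
 █ █████ █ ███ █ █ █ █████████ █   
   █   █ █ █   █ █ █         █ █   
██████ █ █ █ ███ ███████████ █ █   
       █ █ █ █ █ █         █   █   
 ███ ███ █ █ █ █ █ ███ ███████ █   
   █     █     █     █         █   
████████████████████████████████   
                                   
                                   
                                   


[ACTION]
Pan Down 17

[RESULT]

████████████████████████████████   
                                   
                                   
                                   
                                   
                                   
                                   
                                   
                                   
                                   
                                   
                                   
                                   
                                   
                                   
                                   
                                   
                                   
                                   
                                   
                                   


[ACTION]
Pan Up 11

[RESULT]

 █ █         █ █ █   █ █ █   █ █   
 █ ███ █████ █ █ █ ███ █ █████ █   
 █   █ █   █ █ █   █     █     █   
 ███ █ █ ███ ███████ █████ █████   
 █   █   █   █     █ █         █   
 █ █████ █ ███ █ █ █ █████████ █   
   █   █ █ █   █ █ █         █ █   
██████ █ █ █ ███ ███████████ █ █   
       █ █ █ █ █ █         █   █   
 ███ ███ █ █ █ █ █ ███ ███████ █   
   █     █     █     █         █   
████████████████████████████████   
                                   
                                   
                                   
                                   
                                   
                                   
                                   
                                   
                                   


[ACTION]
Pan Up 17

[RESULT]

 █               █             █   
 █ █████████████ █ ███████████ █   
 █ █     █     █ █   █       █ █   
 █ ███ █ ███ █ █ █ ███ █████ █ █   
 █ █   █     █ █ █ █   █   █ █ █   
 █ █ █████████ █ ███ ███ █ █ █ █   
 █ █         █ █ █   █ █ █   █ █   
 █ ███ █████ █ █ █ ███ █ █████ █   
 █   █ █   █ █ █   █     █     █   
 ███ █ █ ███ ███████ █████ █████   
 █   █   █   █     █ █         █   
 █ █████ █ ███ █ █ █ █████████ █   
   █   █ █ █   █ █ █         █ █   
██████ █ █ █ ███ ███████████ █ █   
       █ █ █ █ █ █         █   █   
 ███ ███ █ █ █ █ █ ███ ███████ █   
   █     █     █     █         █   
████████████████████████████████   
                                   
                                   
                                   


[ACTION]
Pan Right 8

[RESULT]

         █             █           
████████ █ ███████████ █           
 █     █ █   █       █ █           
 ███ █ █ █ ███ █████ █ █           
     █ █ █ █   █   █ █ █           
██████ █ ███ ███ █ █ █ █           
     █ █ █   █ █ █   █ █           
████ █ █ █ ███ █ █████ █           
   █ █ █   █     █     █           
 ███ ███████ █████ █████           
 █   █     █ █         █           
 █ ███ █ █ █ █████████ █           
 █ █   █ █ █         █ █           
 █ █ ███ ███████████ █ █           
 █ █ █ █ █         █   █           
 █ █ █ █ █ ███ ███████ █           
 █     █     █         █           
████████████████████████           
                                   
                                   
                                   


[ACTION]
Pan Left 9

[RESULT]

 █               █             █   
 █ █████████████ █ ███████████ █   
 █ █     █     █ █   █       █ █   
 █ ███ █ ███ █ █ █ ███ █████ █ █   
 █ █   █     █ █ █ █   █   █ █ █   
 █ █ █████████ █ ███ ███ █ █ █ █   
 █ █         █ █ █   █ █ █   █ █   
 █ ███ █████ █ █ █ ███ █ █████ █   
 █   █ █   █ █ █   █     █     █   
 ███ █ █ ███ ███████ █████ █████   
 █   █   █   █     █ █         █   
 █ █████ █ ███ █ █ █ █████████ █   
   █   █ █ █   █ █ █         █ █   
██████ █ █ █ ███ ███████████ █ █   
       █ █ █ █ █ █         █   █   
 ███ ███ █ █ █ █ █ ███ ███████ █   
   █     █     █     █         █   
████████████████████████████████   
                                   
                                   
                                   


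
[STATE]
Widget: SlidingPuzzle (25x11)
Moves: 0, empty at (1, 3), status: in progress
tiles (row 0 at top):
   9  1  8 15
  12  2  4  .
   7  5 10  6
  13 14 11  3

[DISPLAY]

┌────┬────┬────┬────┐    
│  9 │  1 │  8 │ 15 │    
├────┼────┼────┼────┤    
│ 12 │  2 │  4 │    │    
├────┼────┼────┼────┤    
│  7 │  5 │ 10 │  6 │    
├────┼────┼────┼────┤    
│ 13 │ 14 │ 11 │  3 │    
└────┴────┴────┴────┘    
Moves: 0                 
                         


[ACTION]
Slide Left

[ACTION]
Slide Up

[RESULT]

┌────┬────┬────┬────┐    
│  9 │  1 │  8 │ 15 │    
├────┼────┼────┼────┤    
│ 12 │  2 │  4 │  6 │    
├────┼────┼────┼────┤    
│  7 │  5 │ 10 │    │    
├────┼────┼────┼────┤    
│ 13 │ 14 │ 11 │  3 │    
└────┴────┴────┴────┘    
Moves: 1                 
                         


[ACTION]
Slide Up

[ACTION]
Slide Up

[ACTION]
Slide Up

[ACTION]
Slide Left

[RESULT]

┌────┬────┬────┬────┐    
│  9 │  1 │  8 │ 15 │    
├────┼────┼────┼────┤    
│ 12 │  2 │  4 │  6 │    
├────┼────┼────┼────┤    
│  7 │  5 │ 10 │  3 │    
├────┼────┼────┼────┤    
│ 13 │ 14 │ 11 │    │    
└────┴────┴────┴────┘    
Moves: 2                 
                         


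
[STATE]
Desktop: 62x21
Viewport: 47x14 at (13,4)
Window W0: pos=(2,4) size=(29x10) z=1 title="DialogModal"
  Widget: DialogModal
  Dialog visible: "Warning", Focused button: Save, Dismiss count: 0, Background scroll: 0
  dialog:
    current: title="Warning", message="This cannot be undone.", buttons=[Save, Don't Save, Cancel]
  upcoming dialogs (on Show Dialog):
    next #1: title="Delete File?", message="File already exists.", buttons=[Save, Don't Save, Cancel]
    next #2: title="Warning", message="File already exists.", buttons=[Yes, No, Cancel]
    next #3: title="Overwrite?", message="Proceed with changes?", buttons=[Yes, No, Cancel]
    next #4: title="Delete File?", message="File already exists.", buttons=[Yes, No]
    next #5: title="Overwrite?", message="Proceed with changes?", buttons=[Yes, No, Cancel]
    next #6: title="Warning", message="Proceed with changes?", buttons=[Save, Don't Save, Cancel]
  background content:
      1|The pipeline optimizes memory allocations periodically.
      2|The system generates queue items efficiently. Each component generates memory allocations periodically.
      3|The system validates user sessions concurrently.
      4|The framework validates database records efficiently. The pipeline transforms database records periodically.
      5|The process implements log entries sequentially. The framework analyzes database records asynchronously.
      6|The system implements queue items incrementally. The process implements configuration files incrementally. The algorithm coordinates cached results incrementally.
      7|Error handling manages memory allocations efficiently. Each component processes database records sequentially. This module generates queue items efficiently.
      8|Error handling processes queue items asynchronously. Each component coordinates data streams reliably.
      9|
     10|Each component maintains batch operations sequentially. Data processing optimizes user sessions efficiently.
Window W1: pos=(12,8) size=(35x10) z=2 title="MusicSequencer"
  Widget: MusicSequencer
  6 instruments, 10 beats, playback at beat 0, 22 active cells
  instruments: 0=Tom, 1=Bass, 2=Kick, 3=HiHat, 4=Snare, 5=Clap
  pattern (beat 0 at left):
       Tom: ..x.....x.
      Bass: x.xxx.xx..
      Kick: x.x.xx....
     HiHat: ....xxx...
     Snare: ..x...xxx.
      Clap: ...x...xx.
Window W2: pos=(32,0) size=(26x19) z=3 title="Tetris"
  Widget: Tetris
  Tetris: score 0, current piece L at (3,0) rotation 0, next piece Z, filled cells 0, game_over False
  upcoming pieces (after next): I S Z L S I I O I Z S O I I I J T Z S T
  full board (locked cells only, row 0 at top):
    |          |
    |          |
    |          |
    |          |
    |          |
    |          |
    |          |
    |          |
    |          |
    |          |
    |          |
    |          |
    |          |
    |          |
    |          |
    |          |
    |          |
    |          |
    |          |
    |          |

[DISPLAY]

━━━━━━━━━━━━━━━━━┓ ┃          │▓▓           ┃  
al               ┃ ┃          │ ▓▓          ┃  
─────────────────┨ ┃          │             ┃  
──────────────┐mo┃ ┃          │             ┃  
━━━━━━━━━━━━━━━━━━━┃          │             ┃  
 MusicSequencer    ┃          │Score:       ┃  
───────────────────┃          │0            ┃  
      ▼123456789   ┃          │             ┃  
   Tom··█·····█·   ┃          │             ┃  
  Bass█·███·██··   ┃          │             ┃  
  Kick█·█·██····   ┃          │             ┃  
 HiHat····███···   ┃          │             ┃  
 Snare··█···███·   ┃          │             ┃  
━━━━━━━━━━━━━━━━━━━┃          │             ┃  


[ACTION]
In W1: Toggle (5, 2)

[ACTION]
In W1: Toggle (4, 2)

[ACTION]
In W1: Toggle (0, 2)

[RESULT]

━━━━━━━━━━━━━━━━━┓ ┃          │▓▓           ┃  
al               ┃ ┃          │ ▓▓          ┃  
─────────────────┨ ┃          │             ┃  
──────────────┐mo┃ ┃          │             ┃  
━━━━━━━━━━━━━━━━━━━┃          │             ┃  
 MusicSequencer    ┃          │Score:       ┃  
───────────────────┃          │0            ┃  
      ▼123456789   ┃          │             ┃  
   Tom········█·   ┃          │             ┃  
  Bass█·███·██··   ┃          │             ┃  
  Kick█·█·██····   ┃          │             ┃  
 HiHat····███···   ┃          │             ┃  
 Snare······███·   ┃          │             ┃  
━━━━━━━━━━━━━━━━━━━┃          │             ┃  


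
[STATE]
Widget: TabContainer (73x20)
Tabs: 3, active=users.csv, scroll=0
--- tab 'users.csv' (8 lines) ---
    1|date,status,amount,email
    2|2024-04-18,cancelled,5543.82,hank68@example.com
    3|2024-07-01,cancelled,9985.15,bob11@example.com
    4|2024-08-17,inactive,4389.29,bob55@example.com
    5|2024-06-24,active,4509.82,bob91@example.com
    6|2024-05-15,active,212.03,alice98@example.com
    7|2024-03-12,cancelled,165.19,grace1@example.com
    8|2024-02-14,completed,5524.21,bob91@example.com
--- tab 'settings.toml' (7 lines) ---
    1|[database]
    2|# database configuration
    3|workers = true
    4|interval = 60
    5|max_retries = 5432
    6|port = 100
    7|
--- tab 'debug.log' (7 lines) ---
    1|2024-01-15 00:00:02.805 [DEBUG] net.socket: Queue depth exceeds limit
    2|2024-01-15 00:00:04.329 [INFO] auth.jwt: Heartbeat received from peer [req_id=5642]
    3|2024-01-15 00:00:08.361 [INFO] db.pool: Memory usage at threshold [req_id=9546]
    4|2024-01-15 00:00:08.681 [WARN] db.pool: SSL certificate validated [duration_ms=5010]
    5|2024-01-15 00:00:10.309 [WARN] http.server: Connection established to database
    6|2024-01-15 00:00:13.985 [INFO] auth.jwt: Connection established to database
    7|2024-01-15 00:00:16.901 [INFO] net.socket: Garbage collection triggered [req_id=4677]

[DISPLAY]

[users.csv]│ settings.toml │ debug.log                                   
─────────────────────────────────────────────────────────────────────────
date,status,amount,email                                                 
2024-04-18,cancelled,5543.82,hank68@example.com                          
2024-07-01,cancelled,9985.15,bob11@example.com                           
2024-08-17,inactive,4389.29,bob55@example.com                            
2024-06-24,active,4509.82,bob91@example.com                              
2024-05-15,active,212.03,alice98@example.com                             
2024-03-12,cancelled,165.19,grace1@example.com                           
2024-02-14,completed,5524.21,bob91@example.com                           
                                                                         
                                                                         
                                                                         
                                                                         
                                                                         
                                                                         
                                                                         
                                                                         
                                                                         
                                                                         


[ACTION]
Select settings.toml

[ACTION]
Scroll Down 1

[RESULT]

 users.csv │[settings.toml]│ debug.log                                   
─────────────────────────────────────────────────────────────────────────
# database configuration                                                 
workers = true                                                           
interval = 60                                                            
max_retries = 5432                                                       
port = 100                                                               
                                                                         
                                                                         
                                                                         
                                                                         
                                                                         
                                                                         
                                                                         
                                                                         
                                                                         
                                                                         
                                                                         
                                                                         
                                                                         


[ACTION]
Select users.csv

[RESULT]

[users.csv]│ settings.toml │ debug.log                                   
─────────────────────────────────────────────────────────────────────────
date,status,amount,email                                                 
2024-04-18,cancelled,5543.82,hank68@example.com                          
2024-07-01,cancelled,9985.15,bob11@example.com                           
2024-08-17,inactive,4389.29,bob55@example.com                            
2024-06-24,active,4509.82,bob91@example.com                              
2024-05-15,active,212.03,alice98@example.com                             
2024-03-12,cancelled,165.19,grace1@example.com                           
2024-02-14,completed,5524.21,bob91@example.com                           
                                                                         
                                                                         
                                                                         
                                                                         
                                                                         
                                                                         
                                                                         
                                                                         
                                                                         
                                                                         


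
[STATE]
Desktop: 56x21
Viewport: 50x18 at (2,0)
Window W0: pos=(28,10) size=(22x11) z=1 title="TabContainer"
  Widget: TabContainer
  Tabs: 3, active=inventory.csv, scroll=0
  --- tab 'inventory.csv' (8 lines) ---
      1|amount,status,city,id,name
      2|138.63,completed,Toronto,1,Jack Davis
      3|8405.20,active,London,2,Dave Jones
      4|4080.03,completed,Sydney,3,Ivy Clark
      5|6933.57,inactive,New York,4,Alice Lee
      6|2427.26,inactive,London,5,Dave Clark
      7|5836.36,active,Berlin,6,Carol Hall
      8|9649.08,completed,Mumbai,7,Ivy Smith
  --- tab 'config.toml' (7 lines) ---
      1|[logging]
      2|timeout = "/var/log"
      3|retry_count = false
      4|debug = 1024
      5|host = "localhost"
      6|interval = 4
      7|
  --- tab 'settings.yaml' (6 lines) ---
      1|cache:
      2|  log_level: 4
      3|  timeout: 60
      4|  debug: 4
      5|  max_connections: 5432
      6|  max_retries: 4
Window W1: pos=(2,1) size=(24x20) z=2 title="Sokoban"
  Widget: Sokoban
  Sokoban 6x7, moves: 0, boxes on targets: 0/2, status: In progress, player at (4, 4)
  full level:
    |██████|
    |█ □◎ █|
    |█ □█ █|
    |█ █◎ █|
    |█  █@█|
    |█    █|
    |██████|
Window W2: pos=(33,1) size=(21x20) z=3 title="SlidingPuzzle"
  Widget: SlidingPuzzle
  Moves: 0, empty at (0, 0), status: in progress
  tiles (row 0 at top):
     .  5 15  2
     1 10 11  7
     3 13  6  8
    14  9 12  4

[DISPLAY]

                                                  
┏━━━━━━━━━━━━━━━━━━━━━━┓       ┏━━━━━━━━━━━━━━━━━━
┃ Sokoban              ┃       ┃ SlidingPuzzle    
┠──────────────────────┨       ┠──────────────────
┃██████                ┃       ┃┌────┬────┬────┬──
┃█ □◎ █                ┃       ┃│    │  5 │ 15 │  
┃█ □█ █                ┃       ┃├────┼────┼────┼──
┃█ █◎ █                ┃       ┃│  1 │ 10 │ 11 │  
┃█  █@█                ┃       ┃├────┼────┼────┼──
┃█    █                ┃       ┃│  3 │ 13 │  6 │  
┃██████                ┃  ┏━━━━┃├────┼────┼────┼──
┃Moves: 0  0/2         ┃  ┃ Tab┃│ 14 │  9 │ 12 │  
┃                      ┃  ┠────┃└────┴────┴────┴──
┃                      ┃  ┃[inv┃Moves: 0          
┃                      ┃  ┃────┃                  
┃                      ┃  ┃amou┃                  
┃                      ┃  ┃138.┃                  
┃                      ┃  ┃8405┃                  


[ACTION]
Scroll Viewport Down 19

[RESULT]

┠──────────────────────┨       ┠──────────────────
┃██████                ┃       ┃┌────┬────┬────┬──
┃█ □◎ █                ┃       ┃│    │  5 │ 15 │  
┃█ □█ █                ┃       ┃├────┼────┼────┼──
┃█ █◎ █                ┃       ┃│  1 │ 10 │ 11 │  
┃█  █@█                ┃       ┃├────┼────┼────┼──
┃█    █                ┃       ┃│  3 │ 13 │  6 │  
┃██████                ┃  ┏━━━━┃├────┼────┼────┼──
┃Moves: 0  0/2         ┃  ┃ Tab┃│ 14 │  9 │ 12 │  
┃                      ┃  ┠────┃└────┴────┴────┴──
┃                      ┃  ┃[inv┃Moves: 0          
┃                      ┃  ┃────┃                  
┃                      ┃  ┃amou┃                  
┃                      ┃  ┃138.┃                  
┃                      ┃  ┃8405┃                  
┃                      ┃  ┃4080┃                  
┃                      ┃  ┃6933┃                  
┗━━━━━━━━━━━━━━━━━━━━━━┛  ┗━━━━┗━━━━━━━━━━━━━━━━━━


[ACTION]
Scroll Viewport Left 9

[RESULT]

  ┠──────────────────────┨       ┠────────────────
  ┃██████                ┃       ┃┌────┬────┬────┬
  ┃█ □◎ █                ┃       ┃│    │  5 │ 15 │
  ┃█ □█ █                ┃       ┃├────┼────┼────┼
  ┃█ █◎ █                ┃       ┃│  1 │ 10 │ 11 │
  ┃█  █@█                ┃       ┃├────┼────┼────┼
  ┃█    █                ┃       ┃│  3 │ 13 │  6 │
  ┃██████                ┃  ┏━━━━┃├────┼────┼────┼
  ┃Moves: 0  0/2         ┃  ┃ Tab┃│ 14 │  9 │ 12 │
  ┃                      ┃  ┠────┃└────┴────┴────┴
  ┃                      ┃  ┃[inv┃Moves: 0        
  ┃                      ┃  ┃────┃                
  ┃                      ┃  ┃amou┃                
  ┃                      ┃  ┃138.┃                
  ┃                      ┃  ┃8405┃                
  ┃                      ┃  ┃4080┃                
  ┃                      ┃  ┃6933┃                
  ┗━━━━━━━━━━━━━━━━━━━━━━┛  ┗━━━━┗━━━━━━━━━━━━━━━━


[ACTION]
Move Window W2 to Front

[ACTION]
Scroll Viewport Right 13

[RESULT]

───────────────────┨       ┠───────────────────┨  
███                ┃       ┃┌────┬────┬────┬───┃  
◎ █                ┃       ┃│    │  5 │ 15 │  2┃  
█ █                ┃       ┃├────┼────┼────┼───┃  
◎ █                ┃       ┃│  1 │ 10 │ 11 │  7┃  
█@█                ┃       ┃├────┼────┼────┼───┃  
  █                ┃       ┃│  3 │ 13 │  6 │  8┃  
███                ┃  ┏━━━━┃├────┼────┼────┼───┃  
es: 0  0/2         ┃  ┃ Tab┃│ 14 │  9 │ 12 │  4┃  
                   ┃  ┠────┃└────┴────┴────┴───┃  
                   ┃  ┃[inv┃Moves: 0           ┃  
                   ┃  ┃────┃                   ┃  
                   ┃  ┃amou┃                   ┃  
                   ┃  ┃138.┃                   ┃  
                   ┃  ┃8405┃                   ┃  
                   ┃  ┃4080┃                   ┃  
                   ┃  ┃6933┃                   ┃  
━━━━━━━━━━━━━━━━━━━┛  ┗━━━━┗━━━━━━━━━━━━━━━━━━━┛  


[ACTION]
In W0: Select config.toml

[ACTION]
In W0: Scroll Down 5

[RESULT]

───────────────────┨       ┠───────────────────┨  
███                ┃       ┃┌────┬────┬────┬───┃  
◎ █                ┃       ┃│    │  5 │ 15 │  2┃  
█ █                ┃       ┃├────┼────┼────┼───┃  
◎ █                ┃       ┃│  1 │ 10 │ 11 │  7┃  
█@█                ┃       ┃├────┼────┼────┼───┃  
  █                ┃       ┃│  3 │ 13 │  6 │  8┃  
███                ┃  ┏━━━━┃├────┼────┼────┼───┃  
es: 0  0/2         ┃  ┃ Tab┃│ 14 │  9 │ 12 │  4┃  
                   ┃  ┠────┃└────┴────┴────┴───┃  
                   ┃  ┃ inv┃Moves: 0           ┃  
                   ┃  ┃────┃                   ┃  
                   ┃  ┃inte┃                   ┃  
                   ┃  ┃    ┃                   ┃  
                   ┃  ┃    ┃                   ┃  
                   ┃  ┃    ┃                   ┃  
                   ┃  ┃    ┃                   ┃  
━━━━━━━━━━━━━━━━━━━┛  ┗━━━━┗━━━━━━━━━━━━━━━━━━━┛  
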